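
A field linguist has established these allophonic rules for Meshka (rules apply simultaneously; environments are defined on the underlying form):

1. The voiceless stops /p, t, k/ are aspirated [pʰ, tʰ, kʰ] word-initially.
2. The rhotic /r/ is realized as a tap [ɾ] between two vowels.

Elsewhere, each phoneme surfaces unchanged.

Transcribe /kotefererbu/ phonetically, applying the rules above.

[kʰotefeɾerbu]

/k/ (word-initial): word-initially, so rule 1 applies → [kʰ].
/o/ (between /k/ and /t/): no rule targets it → [o].
/t/ (between /o/ and /e/): rule 1 targets it, but not word-initially → unchanged [t].
/e/ stays [e].
/f/ stays [f].
/e/ — not in any rule's target class → [e].
/r/ (between /e/ and /e/): between two vowels, so rule 2 applies → [ɾ].
/e/ (between /r/ and /r/): no rule targets it → [e].
/r/ — between /e/ and /b/; rule 2 does not apply here → [r].
/b/ — not in any rule's target class → [b].
/u/ (word-final) is unaffected → [u].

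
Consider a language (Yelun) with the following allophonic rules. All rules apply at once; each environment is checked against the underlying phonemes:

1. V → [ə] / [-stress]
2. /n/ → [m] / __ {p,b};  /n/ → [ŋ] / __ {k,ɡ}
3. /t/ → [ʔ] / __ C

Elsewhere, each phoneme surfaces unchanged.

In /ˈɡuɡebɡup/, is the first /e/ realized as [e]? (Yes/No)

/e/ — between /ɡ/ and /b/, in an unstressed syllable — surfaces as [ə] (rule 1).
The actual realization is [ə], not [e].

No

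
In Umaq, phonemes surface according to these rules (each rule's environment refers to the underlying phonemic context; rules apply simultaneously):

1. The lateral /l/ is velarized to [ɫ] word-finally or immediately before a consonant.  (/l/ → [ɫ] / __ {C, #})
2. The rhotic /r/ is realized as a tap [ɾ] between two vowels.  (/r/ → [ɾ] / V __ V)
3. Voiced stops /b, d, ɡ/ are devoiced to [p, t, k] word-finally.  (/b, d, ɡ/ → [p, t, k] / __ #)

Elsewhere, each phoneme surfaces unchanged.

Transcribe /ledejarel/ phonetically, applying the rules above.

/l/ (word-initial) fails the environment for rule 1, so it stays [l].
/e/ (between /l/ and /d/): no rule targets it → [e].
/d/ (between /e/ and /e/) fails the environment for rule 3, so it stays [d].
/e/ stays [e].
/j/ — not in any rule's target class → [j].
/a/ (between /j/ and /r/) is unaffected → [a].
/r/ meets the environment for rule 2 (between two vowels) → [ɾ].
/e/ (between /r/ and /l/): no rule targets it → [e].
/l/ (word-final): word-finally or immediately before a consonant, so rule 1 applies → [ɫ].

[ledejaɾeɫ]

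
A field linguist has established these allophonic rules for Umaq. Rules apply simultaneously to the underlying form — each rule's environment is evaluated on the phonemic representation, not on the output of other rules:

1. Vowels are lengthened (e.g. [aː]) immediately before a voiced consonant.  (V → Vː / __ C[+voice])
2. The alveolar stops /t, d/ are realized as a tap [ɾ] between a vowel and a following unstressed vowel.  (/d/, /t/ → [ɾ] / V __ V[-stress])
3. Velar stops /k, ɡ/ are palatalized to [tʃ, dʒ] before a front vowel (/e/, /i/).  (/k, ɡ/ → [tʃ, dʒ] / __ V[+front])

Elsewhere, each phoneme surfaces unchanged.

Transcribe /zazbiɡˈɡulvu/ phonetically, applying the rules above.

/z/ (word-initial) is unaffected → [z].
/a/ (between /z/ and /z/): before a voiced consonant, so rule 1 applies → [aː].
/z/ — not in any rule's target class → [z].
/b/ stays [b].
/i/ — between /b/ and /ɡ/, before a voiced consonant — surfaces as [iː] (rule 1).
/ɡ/ (between /i/ and /ɡ/) is in the target of rule 3 but the environment (before a front vowel) is not met → [ɡ].
/ɡ/ — between /ɡ/ and /u/; rule 3 does not apply here → [ɡ].
/u/ (between /ɡ/ and /l/) occurs before a voiced consonant → [uː] by rule 1.
/l/ — not in any rule's target class → [l].
/v/ stays [v].
/u/ (word-final) is in the target of rule 1 but the environment (before a voiced consonant) is not met → [u].

[zaːzbiːɡˈɡuːlvu]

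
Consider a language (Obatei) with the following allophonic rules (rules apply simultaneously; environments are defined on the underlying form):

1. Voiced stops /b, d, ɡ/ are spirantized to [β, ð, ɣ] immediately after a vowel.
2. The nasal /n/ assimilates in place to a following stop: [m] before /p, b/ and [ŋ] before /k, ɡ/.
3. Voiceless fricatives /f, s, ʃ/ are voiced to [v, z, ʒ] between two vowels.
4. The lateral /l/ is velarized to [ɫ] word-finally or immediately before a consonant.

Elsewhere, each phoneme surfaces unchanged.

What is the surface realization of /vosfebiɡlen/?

[vosfeβiɣlen]

/v/ — not in any rule's target class → [v].
/o/ — not in any rule's target class → [o].
/s/ (between /o/ and /f/) fails the environment for rule 3, so it stays [s].
/f/ (between /s/ and /e/) fails the environment for rule 3, so it stays [f].
/e/ — not in any rule's target class → [e].
/b/ — between /e/ and /i/, immediately after a vowel — surfaces as [β] (rule 1).
/i/ (between /b/ and /ɡ/): no rule targets it → [i].
/ɡ/ meets the environment for rule 1 (immediately after a vowel) → [ɣ].
/l/ (between /ɡ/ and /e/) is in the target of rule 4 but the environment (word-finally or immediately before a consonant) is not met → [l].
/e/ (between /l/ and /n/): no rule targets it → [e].
/n/ (word-final): rule 2 targets it, but not before a labial or velar stop → unchanged [n].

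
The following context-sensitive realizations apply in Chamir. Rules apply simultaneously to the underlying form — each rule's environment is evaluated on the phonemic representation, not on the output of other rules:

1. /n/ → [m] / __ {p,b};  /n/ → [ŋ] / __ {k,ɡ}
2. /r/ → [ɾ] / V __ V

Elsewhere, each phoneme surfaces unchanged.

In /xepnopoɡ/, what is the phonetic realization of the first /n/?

/n/ — between /p/ and /o/; rule 1 does not apply here → [n].

[n]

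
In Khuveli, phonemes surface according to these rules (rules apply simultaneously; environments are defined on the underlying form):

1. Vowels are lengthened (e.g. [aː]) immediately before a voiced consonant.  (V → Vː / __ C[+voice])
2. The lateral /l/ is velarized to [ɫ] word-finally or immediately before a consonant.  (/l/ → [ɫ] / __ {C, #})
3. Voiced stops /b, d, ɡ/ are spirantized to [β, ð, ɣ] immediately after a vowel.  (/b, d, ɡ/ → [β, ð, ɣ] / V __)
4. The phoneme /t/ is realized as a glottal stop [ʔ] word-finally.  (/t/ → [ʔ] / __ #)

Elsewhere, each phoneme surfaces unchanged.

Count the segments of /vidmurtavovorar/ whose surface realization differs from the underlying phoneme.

Segments that undergo a rule: /i/ → [iː] (rule 1); /d/ → [ð] (rule 3); /u/ → [uː] (rule 1); /a/ → [aː] (rule 1); /o/ → [oː] (rule 1); /o/ → [oː] (rule 1); /a/ → [aː] (rule 1).
All other segments surface unchanged.

7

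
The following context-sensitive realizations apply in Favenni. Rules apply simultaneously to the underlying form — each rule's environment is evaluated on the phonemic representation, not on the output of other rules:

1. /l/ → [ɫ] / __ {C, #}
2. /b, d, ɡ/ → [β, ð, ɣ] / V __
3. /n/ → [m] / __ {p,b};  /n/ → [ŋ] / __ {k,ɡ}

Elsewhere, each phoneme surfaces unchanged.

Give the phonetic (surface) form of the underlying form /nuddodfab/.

[nuðdoðfaβ]

/n/ (word-initial) fails the environment for rule 3, so it stays [n].
/u/ (between /n/ and /d/) is unaffected → [u].
/d/ (between /u/ and /d/): immediately after a vowel, so rule 2 applies → [ð].
/d/ (between /d/ and /o/): rule 2 targets it, but not immediately after a vowel → unchanged [d].
/o/ (between /d/ and /d/) is unaffected → [o].
/d/ (between /o/ and /f/) occurs immediately after a vowel → [ð] by rule 2.
/f/ stays [f].
/a/ — not in any rule's target class → [a].
/b/ (word-final): immediately after a vowel, so rule 2 applies → [β].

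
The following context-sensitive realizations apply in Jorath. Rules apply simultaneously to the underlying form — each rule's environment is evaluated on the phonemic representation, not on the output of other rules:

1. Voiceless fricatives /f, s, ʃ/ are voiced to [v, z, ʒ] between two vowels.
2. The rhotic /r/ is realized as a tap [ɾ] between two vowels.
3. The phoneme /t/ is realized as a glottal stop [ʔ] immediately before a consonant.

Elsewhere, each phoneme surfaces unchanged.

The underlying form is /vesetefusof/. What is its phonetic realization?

/v/ (word-initial) is unaffected → [v].
/e/ (between /v/ and /s/): no rule targets it → [e].
Rule 1 applies to /s/ (between /e/ and /e/: between two vowels) → [z].
/e/ (between /s/ and /t/) is unaffected → [e].
/t/ (between /e/ and /e/) fails the environment for rule 3, so it stays [t].
/e/ (between /t/ and /f/): no rule targets it → [e].
/f/ meets the environment for rule 1 (between two vowels) → [v].
/u/ (between /f/ and /s/): no rule targets it → [u].
/s/ (between /u/ and /o/) occurs between two vowels → [z] by rule 1.
/o/ stays [o].
/f/ (word-final) fails the environment for rule 1, so it stays [f].

[vezetevuzof]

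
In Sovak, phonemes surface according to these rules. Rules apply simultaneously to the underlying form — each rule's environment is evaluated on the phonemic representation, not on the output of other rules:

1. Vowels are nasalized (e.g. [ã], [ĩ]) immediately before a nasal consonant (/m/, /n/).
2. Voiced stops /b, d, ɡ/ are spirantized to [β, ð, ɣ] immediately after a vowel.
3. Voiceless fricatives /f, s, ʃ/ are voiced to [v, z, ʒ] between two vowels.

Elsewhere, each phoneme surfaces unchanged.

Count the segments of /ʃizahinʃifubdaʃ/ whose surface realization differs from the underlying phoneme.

3

Segments that undergo a rule: /i/ → [ĩ] (rule 1); /f/ → [v] (rule 3); /b/ → [β] (rule 2).
All other segments surface unchanged.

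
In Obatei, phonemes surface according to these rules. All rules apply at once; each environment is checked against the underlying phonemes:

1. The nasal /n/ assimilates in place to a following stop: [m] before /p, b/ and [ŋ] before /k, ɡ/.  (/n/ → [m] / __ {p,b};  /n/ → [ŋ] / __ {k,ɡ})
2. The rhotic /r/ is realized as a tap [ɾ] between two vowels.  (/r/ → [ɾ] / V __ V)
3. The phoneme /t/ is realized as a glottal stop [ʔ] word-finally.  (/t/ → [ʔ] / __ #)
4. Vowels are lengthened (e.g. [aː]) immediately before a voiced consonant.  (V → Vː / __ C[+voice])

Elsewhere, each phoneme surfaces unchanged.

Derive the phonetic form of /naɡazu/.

/n/ — word-initial; rule 1 does not apply here → [n].
Rule 4 applies to /a/ (between /n/ and /ɡ/: before a voiced consonant) → [aː].
/ɡ/ (between /a/ and /a/): no rule targets it → [ɡ].
/a/ (between /ɡ/ and /z/) occurs before a voiced consonant → [aː] by rule 4.
/z/ stays [z].
/u/ (word-final) is in the target of rule 4 but the environment (before a voiced consonant) is not met → [u].

[naːɡaːzu]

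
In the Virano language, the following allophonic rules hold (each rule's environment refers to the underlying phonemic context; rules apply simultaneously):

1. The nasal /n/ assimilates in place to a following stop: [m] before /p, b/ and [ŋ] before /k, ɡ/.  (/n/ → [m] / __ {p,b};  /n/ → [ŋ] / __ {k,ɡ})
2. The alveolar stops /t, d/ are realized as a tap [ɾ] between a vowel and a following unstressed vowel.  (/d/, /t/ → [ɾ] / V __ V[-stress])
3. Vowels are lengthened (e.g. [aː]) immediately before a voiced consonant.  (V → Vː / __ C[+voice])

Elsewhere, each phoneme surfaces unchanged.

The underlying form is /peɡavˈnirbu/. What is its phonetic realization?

[peːɡaːvˈniːrbu]

/p/ — not in any rule's target class → [p].
/e/ (between /p/ and /ɡ/): before a voiced consonant, so rule 3 applies → [eː].
/ɡ/ (between /e/ and /a/): no rule targets it → [ɡ].
/a/ meets the environment for rule 3 (before a voiced consonant) → [aː].
/v/ (between /a/ and /n/) is unaffected → [v].
/n/ — between /v/ and /i/; rule 1 does not apply here → [n].
/i/ (between /n/ and /r/): before a voiced consonant, so rule 3 applies → [iː].
/r/ (between /i/ and /b/): no rule targets it → [r].
/b/ stays [b].
/u/ (word-final): rule 3 targets it, but not before a voiced consonant → unchanged [u].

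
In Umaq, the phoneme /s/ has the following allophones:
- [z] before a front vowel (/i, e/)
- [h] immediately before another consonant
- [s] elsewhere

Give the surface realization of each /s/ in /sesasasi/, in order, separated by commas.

[z], [s], [s], [z]

Occurrence 1 (position 1): before a front vowel (/i, e/) → [z].
Occurrence 2 (position 3): no conditioning environment matches → elsewhere allophone [s].
Occurrence 3 (position 5): no conditioning environment matches → elsewhere allophone [s].
Occurrence 4 (position 7): before a front vowel (/i, e/) → [z].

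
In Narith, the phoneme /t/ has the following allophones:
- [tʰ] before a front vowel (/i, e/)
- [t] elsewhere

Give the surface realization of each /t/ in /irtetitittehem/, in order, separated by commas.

Occurrence 1 (position 3): before a front vowel (/i, e/) → [tʰ].
Occurrence 2 (position 5): before a front vowel (/i, e/) → [tʰ].
Occurrence 3 (position 7): before a front vowel (/i, e/) → [tʰ].
Occurrence 4 (position 9): no conditioning environment matches → elsewhere allophone [t].
Occurrence 5 (position 10): before a front vowel (/i, e/) → [tʰ].

[tʰ], [tʰ], [tʰ], [t], [tʰ]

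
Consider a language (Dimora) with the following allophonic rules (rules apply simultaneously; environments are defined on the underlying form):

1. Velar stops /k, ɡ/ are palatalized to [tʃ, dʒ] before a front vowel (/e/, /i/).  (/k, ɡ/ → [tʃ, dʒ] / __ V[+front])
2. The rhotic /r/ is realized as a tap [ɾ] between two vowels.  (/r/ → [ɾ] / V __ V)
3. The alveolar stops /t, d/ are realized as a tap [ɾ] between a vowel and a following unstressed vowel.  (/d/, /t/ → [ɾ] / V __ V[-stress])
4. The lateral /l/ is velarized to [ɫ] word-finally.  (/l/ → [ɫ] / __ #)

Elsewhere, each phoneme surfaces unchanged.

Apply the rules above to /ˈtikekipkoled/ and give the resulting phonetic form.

[ˈtitʃetʃipkoled]

/t/ (word-initial) is in the target of rule 3 but the environment (between a vowel and a following unstressed vowel) is not met → [t].
/i/ — not in any rule's target class → [i].
/k/ (between /i/ and /e/): before a front vowel, so rule 1 applies → [tʃ].
/e/ (between /k/ and /k/) is unaffected → [e].
/k/ meets the environment for rule 1 (before a front vowel) → [tʃ].
/i/ (between /k/ and /p/) is unaffected → [i].
/p/ (between /i/ and /k/) is unaffected → [p].
/k/ (between /p/ and /o/) fails the environment for rule 1, so it stays [k].
/o/ stays [o].
/l/ (between /o/ and /e/) fails the environment for rule 4, so it stays [l].
/e/ (between /l/ and /d/) is unaffected → [e].
/d/ (word-final) is in the target of rule 3 but the environment (between a vowel and a following unstressed vowel) is not met → [d].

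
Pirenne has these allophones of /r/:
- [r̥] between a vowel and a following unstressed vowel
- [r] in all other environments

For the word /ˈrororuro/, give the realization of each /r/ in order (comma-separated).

Occurrence 1 (position 1): no conditioning environment matches → elsewhere allophone [r].
Occurrence 2 (position 3): between a vowel and a following unstressed vowel → [r̥].
Occurrence 3 (position 5): between a vowel and a following unstressed vowel → [r̥].
Occurrence 4 (position 7): between a vowel and a following unstressed vowel → [r̥].

[r], [r̥], [r̥], [r̥]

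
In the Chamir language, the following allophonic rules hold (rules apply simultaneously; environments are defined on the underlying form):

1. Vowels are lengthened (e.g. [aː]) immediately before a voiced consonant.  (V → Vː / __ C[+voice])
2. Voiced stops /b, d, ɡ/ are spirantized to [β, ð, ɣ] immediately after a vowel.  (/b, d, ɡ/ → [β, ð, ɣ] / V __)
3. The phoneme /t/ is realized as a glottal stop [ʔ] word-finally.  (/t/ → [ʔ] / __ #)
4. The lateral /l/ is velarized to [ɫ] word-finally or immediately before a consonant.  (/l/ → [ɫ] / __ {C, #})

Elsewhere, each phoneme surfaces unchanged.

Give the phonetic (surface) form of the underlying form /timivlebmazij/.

/t/ (word-initial): rule 3 targets it, but not word-finally → unchanged [t].
/i/ meets the environment for rule 1 (before a voiced consonant) → [iː].
/m/ (between /i/ and /i/) is unaffected → [m].
/i/ (between /m/ and /v/) occurs before a voiced consonant → [iː] by rule 1.
/v/ (between /i/ and /l/): no rule targets it → [v].
/l/ (between /v/ and /e/) is in the target of rule 4 but the environment (word-finally or immediately before a consonant) is not met → [l].
/e/ meets the environment for rule 1 (before a voiced consonant) → [eː].
/b/ meets the environment for rule 2 (immediately after a vowel) → [β].
/m/ stays [m].
/a/ — between /m/ and /z/, before a voiced consonant — surfaces as [aː] (rule 1).
/z/ — not in any rule's target class → [z].
/i/ (between /z/ and /j/) occurs before a voiced consonant → [iː] by rule 1.
/j/ (word-final) is unaffected → [j].

[tiːmiːvleːβmaːziːj]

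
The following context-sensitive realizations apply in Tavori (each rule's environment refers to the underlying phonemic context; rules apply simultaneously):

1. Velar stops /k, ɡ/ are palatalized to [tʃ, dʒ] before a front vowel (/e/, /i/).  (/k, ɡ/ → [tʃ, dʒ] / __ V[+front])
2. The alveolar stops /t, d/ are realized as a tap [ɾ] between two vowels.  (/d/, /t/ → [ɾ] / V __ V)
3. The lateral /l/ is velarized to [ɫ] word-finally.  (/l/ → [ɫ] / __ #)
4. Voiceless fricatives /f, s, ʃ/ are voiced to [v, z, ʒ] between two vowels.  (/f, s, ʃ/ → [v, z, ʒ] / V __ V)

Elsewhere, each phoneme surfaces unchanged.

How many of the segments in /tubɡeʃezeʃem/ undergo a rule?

3

Segments that undergo a rule: /ɡ/ → [dʒ] (rule 1); /ʃ/ → [ʒ] (rule 4); /ʃ/ → [ʒ] (rule 4).
All other segments surface unchanged.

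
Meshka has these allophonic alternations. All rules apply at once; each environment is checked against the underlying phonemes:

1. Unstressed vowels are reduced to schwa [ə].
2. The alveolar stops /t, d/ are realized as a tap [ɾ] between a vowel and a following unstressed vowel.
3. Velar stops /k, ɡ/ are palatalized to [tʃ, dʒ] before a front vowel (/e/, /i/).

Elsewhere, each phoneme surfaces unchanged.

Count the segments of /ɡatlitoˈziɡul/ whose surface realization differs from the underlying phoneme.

5

Segments that undergo a rule: /a/ → [ə] (rule 1); /i/ → [ə] (rule 1); /t/ → [ɾ] (rule 2); /o/ → [ə] (rule 1); /u/ → [ə] (rule 1).
All other segments surface unchanged.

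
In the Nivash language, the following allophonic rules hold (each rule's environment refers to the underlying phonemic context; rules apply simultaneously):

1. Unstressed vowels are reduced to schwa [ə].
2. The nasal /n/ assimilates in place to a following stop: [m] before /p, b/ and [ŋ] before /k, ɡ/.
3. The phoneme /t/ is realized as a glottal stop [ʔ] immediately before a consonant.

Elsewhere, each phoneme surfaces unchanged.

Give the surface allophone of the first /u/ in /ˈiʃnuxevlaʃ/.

[ə]

Rule 1 applies to /u/ (between /n/ and /x/: in an unstressed syllable) → [ə].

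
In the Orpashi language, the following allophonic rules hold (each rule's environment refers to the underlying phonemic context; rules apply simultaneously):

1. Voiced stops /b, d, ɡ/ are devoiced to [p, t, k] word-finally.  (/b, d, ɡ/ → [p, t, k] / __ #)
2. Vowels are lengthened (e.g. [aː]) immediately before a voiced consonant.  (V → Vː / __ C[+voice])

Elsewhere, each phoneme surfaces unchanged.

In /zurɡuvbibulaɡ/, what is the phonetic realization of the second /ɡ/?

Rule 1 applies to /ɡ/ (word-final: word-finally) → [k].

[k]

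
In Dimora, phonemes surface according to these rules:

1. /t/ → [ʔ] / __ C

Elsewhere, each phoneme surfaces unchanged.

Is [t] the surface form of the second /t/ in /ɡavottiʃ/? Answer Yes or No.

/t/ (between /t/ and /i/) fails the environment for rule 1, so it stays [t].
The actual realization is [t], which matches [t].

Yes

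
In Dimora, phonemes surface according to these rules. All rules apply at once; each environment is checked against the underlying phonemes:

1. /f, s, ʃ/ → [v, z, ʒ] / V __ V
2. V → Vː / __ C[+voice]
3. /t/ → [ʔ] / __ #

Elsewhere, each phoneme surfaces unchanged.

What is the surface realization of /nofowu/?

[novoːwu]

/n/ (word-initial) is unaffected → [n].
/o/ (between /n/ and /f/) fails the environment for rule 2, so it stays [o].
Rule 1 applies to /f/ (between /o/ and /o/: between two vowels) → [v].
Rule 2 applies to /o/ (between /f/ and /w/: before a voiced consonant) → [oː].
/w/ (between /o/ and /u/) is unaffected → [w].
/u/ (word-final): rule 2 targets it, but not before a voiced consonant → unchanged [u].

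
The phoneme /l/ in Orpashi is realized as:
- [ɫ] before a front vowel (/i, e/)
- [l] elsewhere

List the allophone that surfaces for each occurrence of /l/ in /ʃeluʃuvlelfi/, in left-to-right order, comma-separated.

[l], [ɫ], [l]

Occurrence 1 (position 3): no conditioning environment matches → elsewhere allophone [l].
Occurrence 2 (position 8): before a front vowel (/i, e/) → [ɫ].
Occurrence 3 (position 10): no conditioning environment matches → elsewhere allophone [l].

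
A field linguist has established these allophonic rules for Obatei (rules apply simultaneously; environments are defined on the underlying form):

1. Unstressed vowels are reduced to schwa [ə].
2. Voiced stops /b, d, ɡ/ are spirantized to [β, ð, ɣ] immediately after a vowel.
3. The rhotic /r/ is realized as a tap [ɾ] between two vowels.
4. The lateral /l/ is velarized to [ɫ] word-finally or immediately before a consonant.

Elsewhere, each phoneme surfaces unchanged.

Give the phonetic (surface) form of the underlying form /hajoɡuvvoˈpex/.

/h/ stays [h].
Rule 1 applies to /a/ (between /h/ and /j/: in an unstressed syllable) → [ə].
/j/ stays [j].
/o/ (between /j/ and /ɡ/) occurs in an unstressed syllable → [ə] by rule 1.
/ɡ/ meets the environment for rule 2 (immediately after a vowel) → [ɣ].
/u/ meets the environment for rule 1 (in an unstressed syllable) → [ə].
/v/ — not in any rule's target class → [v].
/v/ stays [v].
/o/ (between /v/ and /p/) occurs in an unstressed syllable → [ə] by rule 1.
/p/ stays [p].
/e/ (between /p/ and /x/) is in the target of rule 1 but the environment (in an unstressed syllable) is not met → [e].
/x/ stays [x].

[həjəɣəvvəˈpex]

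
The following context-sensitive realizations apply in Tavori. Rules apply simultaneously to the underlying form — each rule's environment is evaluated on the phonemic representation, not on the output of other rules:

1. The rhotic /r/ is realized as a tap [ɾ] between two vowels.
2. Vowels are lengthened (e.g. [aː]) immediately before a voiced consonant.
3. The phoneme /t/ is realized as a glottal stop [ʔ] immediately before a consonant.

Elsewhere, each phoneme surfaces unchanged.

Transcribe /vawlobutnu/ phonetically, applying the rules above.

/v/ — not in any rule's target class → [v].
/a/ meets the environment for rule 2 (before a voiced consonant) → [aː].
/w/ (between /a/ and /l/): no rule targets it → [w].
/l/ (between /w/ and /o/) is unaffected → [l].
/o/ (between /l/ and /b/): before a voiced consonant, so rule 2 applies → [oː].
/b/ (between /o/ and /u/) is unaffected → [b].
/u/ — between /b/ and /t/; rule 2 does not apply here → [u].
/t/ — between /u/ and /n/, immediately before a consonant — surfaces as [ʔ] (rule 3).
/n/ (between /t/ and /u/) is unaffected → [n].
/u/ — word-final; rule 2 does not apply here → [u].

[vaːwloːbuʔnu]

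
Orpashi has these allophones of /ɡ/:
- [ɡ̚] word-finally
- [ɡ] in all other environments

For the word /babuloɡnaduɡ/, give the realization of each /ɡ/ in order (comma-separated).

[ɡ], [ɡ̚]

Occurrence 1 (position 7): no conditioning environment matches → elsewhere allophone [ɡ].
Occurrence 2 (position 12): word-finally → [ɡ̚].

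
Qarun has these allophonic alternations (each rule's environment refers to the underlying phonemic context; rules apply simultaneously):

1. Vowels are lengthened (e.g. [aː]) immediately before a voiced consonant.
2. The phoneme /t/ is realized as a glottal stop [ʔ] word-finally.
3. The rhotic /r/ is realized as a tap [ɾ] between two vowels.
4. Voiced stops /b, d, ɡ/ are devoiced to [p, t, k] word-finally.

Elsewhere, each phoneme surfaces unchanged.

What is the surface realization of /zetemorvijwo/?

[zeteːmoːrviːjwo]

/z/ stays [z].
/e/ (between /z/ and /t/): rule 1 targets it, but not before a voiced consonant → unchanged [e].
/t/ (between /e/ and /e/): rule 2 targets it, but not word-finally → unchanged [t].
/e/ meets the environment for rule 1 (before a voiced consonant) → [eː].
/m/ — not in any rule's target class → [m].
Rule 1 applies to /o/ (between /m/ and /r/: before a voiced consonant) → [oː].
/r/ — between /o/ and /v/; rule 3 does not apply here → [r].
/v/ (between /r/ and /i/): no rule targets it → [v].
/i/ (between /v/ and /j/) occurs before a voiced consonant → [iː] by rule 1.
/j/ — not in any rule's target class → [j].
/w/ (between /j/ and /o/): no rule targets it → [w].
/o/ (word-final) is in the target of rule 1 but the environment (before a voiced consonant) is not met → [o].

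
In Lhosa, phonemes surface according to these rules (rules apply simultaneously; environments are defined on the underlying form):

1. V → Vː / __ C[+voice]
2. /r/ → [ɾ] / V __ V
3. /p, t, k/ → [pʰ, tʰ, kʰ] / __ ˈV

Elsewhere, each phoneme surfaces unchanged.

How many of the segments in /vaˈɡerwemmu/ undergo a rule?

Segments that undergo a rule: /a/ → [aː] (rule 1); /e/ → [eː] (rule 1); /e/ → [eː] (rule 1).
All other segments surface unchanged.

3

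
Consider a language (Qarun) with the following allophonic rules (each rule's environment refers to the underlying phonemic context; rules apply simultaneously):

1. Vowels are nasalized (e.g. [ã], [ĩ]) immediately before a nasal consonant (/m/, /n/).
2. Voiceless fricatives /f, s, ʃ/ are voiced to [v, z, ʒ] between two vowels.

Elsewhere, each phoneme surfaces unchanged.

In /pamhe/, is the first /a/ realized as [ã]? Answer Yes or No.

/a/ meets the environment for rule 1 (before a nasal consonant) → [ã].
The actual realization is [ã], which matches [ã].

Yes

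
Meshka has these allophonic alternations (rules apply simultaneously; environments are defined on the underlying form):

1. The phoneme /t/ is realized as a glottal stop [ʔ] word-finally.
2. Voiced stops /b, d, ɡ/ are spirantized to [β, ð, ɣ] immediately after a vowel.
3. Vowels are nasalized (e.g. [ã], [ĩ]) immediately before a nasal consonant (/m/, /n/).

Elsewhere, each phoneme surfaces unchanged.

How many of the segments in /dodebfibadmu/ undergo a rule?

Segments that undergo a rule: /d/ → [ð] (rule 2); /b/ → [β] (rule 2); /b/ → [β] (rule 2); /d/ → [ð] (rule 2).
All other segments surface unchanged.

4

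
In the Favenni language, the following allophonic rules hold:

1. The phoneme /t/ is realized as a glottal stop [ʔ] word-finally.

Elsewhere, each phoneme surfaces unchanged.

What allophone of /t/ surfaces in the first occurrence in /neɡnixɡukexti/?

[t]

/t/ (between /x/ and /i/) is in the target of rule 1 but the environment (word-finally) is not met → [t].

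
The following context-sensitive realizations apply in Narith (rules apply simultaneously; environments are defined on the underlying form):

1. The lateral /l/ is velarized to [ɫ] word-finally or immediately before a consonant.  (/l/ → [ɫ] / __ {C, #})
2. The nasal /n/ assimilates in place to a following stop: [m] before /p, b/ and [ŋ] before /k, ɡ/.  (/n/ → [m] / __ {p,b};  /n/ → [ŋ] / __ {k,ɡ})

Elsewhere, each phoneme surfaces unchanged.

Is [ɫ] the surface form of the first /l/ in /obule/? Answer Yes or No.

/l/ (between /u/ and /e/): rule 1 targets it, but not word-finally or immediately before a consonant → unchanged [l].
The actual realization is [l], not [ɫ].

No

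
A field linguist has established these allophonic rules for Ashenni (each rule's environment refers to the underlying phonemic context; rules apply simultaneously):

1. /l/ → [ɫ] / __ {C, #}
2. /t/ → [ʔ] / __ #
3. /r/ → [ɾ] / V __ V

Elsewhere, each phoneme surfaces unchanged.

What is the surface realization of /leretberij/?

/l/ — word-initial; rule 1 does not apply here → [l].
/e/ (between /l/ and /r/) is unaffected → [e].
/r/ — between /e/ and /e/, between two vowels — surfaces as [ɾ] (rule 3).
/e/ stays [e].
/t/ (between /e/ and /b/) fails the environment for rule 2, so it stays [t].
/b/ (between /t/ and /e/): no rule targets it → [b].
/e/ (between /b/ and /r/) is unaffected → [e].
Rule 3 applies to /r/ (between /e/ and /i/: between two vowels) → [ɾ].
/i/ stays [i].
/j/ (word-final): no rule targets it → [j].

[leɾetbeɾij]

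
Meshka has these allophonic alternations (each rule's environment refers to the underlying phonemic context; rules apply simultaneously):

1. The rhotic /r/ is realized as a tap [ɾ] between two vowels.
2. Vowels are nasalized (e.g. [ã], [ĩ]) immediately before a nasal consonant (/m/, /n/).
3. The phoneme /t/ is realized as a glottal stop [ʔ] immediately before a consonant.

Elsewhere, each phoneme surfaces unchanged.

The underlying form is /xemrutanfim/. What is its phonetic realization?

/x/ — not in any rule's target class → [x].
/e/ (between /x/ and /m/) occurs before a nasal consonant → [ẽ] by rule 2.
/m/ stays [m].
/r/ (between /m/ and /u/) is in the target of rule 1 but the environment (between two vowels) is not met → [r].
/u/ — between /r/ and /t/; rule 2 does not apply here → [u].
/t/ (between /u/ and /a/) fails the environment for rule 3, so it stays [t].
/a/ meets the environment for rule 2 (before a nasal consonant) → [ã].
/n/ stays [n].
/f/ — not in any rule's target class → [f].
/i/ (between /f/ and /m/) occurs before a nasal consonant → [ĩ] by rule 2.
/m/ (word-final): no rule targets it → [m].

[xẽmrutãnfĩm]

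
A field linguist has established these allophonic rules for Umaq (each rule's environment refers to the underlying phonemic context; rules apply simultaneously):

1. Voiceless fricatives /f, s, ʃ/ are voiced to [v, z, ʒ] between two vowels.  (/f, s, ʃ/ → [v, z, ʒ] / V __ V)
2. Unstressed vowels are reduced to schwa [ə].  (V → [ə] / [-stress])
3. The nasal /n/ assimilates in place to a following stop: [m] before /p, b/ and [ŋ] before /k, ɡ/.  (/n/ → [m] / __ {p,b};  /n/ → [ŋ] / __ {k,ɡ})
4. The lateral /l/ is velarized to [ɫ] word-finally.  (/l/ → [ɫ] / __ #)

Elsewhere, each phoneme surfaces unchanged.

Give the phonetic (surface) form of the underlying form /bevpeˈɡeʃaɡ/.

[bəvpəˈɡeʒəɡ]

Rule 2 applies to /e/ (between /b/ and /v/: in an unstressed syllable) → [ə].
/e/ (between /p/ and /ɡ/): in an unstressed syllable, so rule 2 applies → [ə].
/e/ — between /ɡ/ and /ʃ/; rule 2 does not apply here → [e].
/ʃ/ meets the environment for rule 1 (between two vowels) → [ʒ].
Rule 2 applies to /a/ (between /ʃ/ and /ɡ/: in an unstressed syllable) → [ə].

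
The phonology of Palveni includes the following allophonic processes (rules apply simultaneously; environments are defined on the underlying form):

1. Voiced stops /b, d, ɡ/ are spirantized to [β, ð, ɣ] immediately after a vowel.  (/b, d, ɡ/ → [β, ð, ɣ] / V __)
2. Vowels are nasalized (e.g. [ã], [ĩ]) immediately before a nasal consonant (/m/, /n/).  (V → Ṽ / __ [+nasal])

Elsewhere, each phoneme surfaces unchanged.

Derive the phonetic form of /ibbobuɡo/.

[iβboβuɣo]

/i/ — word-initial; rule 2 does not apply here → [i].
/b/ meets the environment for rule 1 (immediately after a vowel) → [β].
/b/ (between /b/ and /o/): rule 1 targets it, but not immediately after a vowel → unchanged [b].
/o/ (between /b/ and /b/) is in the target of rule 2 but the environment (before a nasal consonant) is not met → [o].
Rule 1 applies to /b/ (between /o/ and /u/: immediately after a vowel) → [β].
/u/ (between /b/ and /ɡ/) fails the environment for rule 2, so it stays [u].
/ɡ/ — between /u/ and /o/, immediately after a vowel — surfaces as [ɣ] (rule 1).
/o/ (word-final): rule 2 targets it, but not before a nasal consonant → unchanged [o].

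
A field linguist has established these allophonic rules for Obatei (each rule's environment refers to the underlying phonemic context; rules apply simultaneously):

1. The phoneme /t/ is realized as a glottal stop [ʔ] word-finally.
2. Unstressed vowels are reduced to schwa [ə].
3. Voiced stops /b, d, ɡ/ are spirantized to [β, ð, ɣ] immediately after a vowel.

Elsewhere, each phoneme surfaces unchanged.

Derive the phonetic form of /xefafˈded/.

/x/ stays [x].
Rule 2 applies to /e/ (between /x/ and /f/: in an unstressed syllable) → [ə].
/f/ stays [f].
/a/ — between /f/ and /f/, in an unstressed syllable — surfaces as [ə] (rule 2).
/f/ — not in any rule's target class → [f].
/d/ (between /f/ and /e/): rule 3 targets it, but not immediately after a vowel → unchanged [d].
/e/ (between /d/ and /d/) is in the target of rule 2 but the environment (in an unstressed syllable) is not met → [e].
/d/ — word-final, immediately after a vowel — surfaces as [ð] (rule 3).

[xəfəfˈdeð]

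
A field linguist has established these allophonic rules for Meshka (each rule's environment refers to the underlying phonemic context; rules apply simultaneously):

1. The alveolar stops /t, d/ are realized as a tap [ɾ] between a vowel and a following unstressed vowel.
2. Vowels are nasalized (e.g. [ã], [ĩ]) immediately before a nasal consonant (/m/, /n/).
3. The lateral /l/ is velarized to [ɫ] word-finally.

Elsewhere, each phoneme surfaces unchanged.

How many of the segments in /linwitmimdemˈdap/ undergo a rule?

Segments that undergo a rule: /i/ → [ĩ] (rule 2); /i/ → [ĩ] (rule 2); /e/ → [ẽ] (rule 2).
All other segments surface unchanged.

3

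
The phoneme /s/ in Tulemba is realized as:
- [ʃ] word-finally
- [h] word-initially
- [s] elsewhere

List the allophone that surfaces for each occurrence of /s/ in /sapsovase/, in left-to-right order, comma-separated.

Occurrence 1 (position 1): word-initially → [h].
Occurrence 2 (position 4): no conditioning environment matches → elsewhere allophone [s].
Occurrence 3 (position 8): no conditioning environment matches → elsewhere allophone [s].

[h], [s], [s]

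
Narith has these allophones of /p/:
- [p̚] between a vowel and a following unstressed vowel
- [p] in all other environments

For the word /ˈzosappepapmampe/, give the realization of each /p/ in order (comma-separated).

Occurrence 1 (position 5): no conditioning environment matches → elsewhere allophone [p].
Occurrence 2 (position 6): no conditioning environment matches → elsewhere allophone [p].
Occurrence 3 (position 8): between a vowel and a following unstressed vowel → [p̚].
Occurrence 4 (position 10): no conditioning environment matches → elsewhere allophone [p].
Occurrence 5 (position 14): no conditioning environment matches → elsewhere allophone [p].

[p], [p], [p̚], [p], [p]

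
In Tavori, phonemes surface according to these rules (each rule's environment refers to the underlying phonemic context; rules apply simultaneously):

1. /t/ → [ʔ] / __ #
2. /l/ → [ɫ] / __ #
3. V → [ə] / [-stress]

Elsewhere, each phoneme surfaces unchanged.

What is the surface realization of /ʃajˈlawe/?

[ʃəjˈlawə]

/ʃ/ stays [ʃ].
/a/ (between /ʃ/ and /j/): in an unstressed syllable, so rule 3 applies → [ə].
/j/ — not in any rule's target class → [j].
/l/ (between /j/ and /a/) is in the target of rule 2 but the environment (word-finally) is not met → [l].
/a/ (between /l/ and /w/) fails the environment for rule 3, so it stays [a].
/w/ — not in any rule's target class → [w].
/e/ (word-final): in an unstressed syllable, so rule 3 applies → [ə].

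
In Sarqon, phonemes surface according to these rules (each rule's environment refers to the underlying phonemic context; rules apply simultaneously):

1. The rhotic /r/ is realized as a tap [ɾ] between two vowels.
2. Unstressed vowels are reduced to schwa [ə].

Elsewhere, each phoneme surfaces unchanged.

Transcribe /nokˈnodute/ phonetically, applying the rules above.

/n/ (word-initial): no rule targets it → [n].
/o/ — between /n/ and /k/, in an unstressed syllable — surfaces as [ə] (rule 2).
/k/ — not in any rule's target class → [k].
/n/ — not in any rule's target class → [n].
/o/ (between /n/ and /d/) is in the target of rule 2 but the environment (in an unstressed syllable) is not met → [o].
/d/ — not in any rule's target class → [d].
/u/ (between /d/ and /t/): in an unstressed syllable, so rule 2 applies → [ə].
/t/ stays [t].
/e/ (word-final) occurs in an unstressed syllable → [ə] by rule 2.

[nəkˈnodətə]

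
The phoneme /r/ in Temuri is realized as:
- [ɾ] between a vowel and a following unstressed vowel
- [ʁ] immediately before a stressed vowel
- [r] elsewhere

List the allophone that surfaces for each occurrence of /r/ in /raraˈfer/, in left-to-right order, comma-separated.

[r], [ɾ], [r]

Occurrence 1 (position 1): no conditioning environment matches → elsewhere allophone [r].
Occurrence 2 (position 3): between a vowel and a following unstressed vowel → [ɾ].
Occurrence 3 (position 7): no conditioning environment matches → elsewhere allophone [r].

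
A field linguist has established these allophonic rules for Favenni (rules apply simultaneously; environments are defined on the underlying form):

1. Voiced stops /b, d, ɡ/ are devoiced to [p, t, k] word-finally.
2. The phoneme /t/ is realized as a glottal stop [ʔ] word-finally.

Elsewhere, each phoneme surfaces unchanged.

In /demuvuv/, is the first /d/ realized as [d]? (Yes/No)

/d/ — word-initial; rule 1 does not apply here → [d].
The actual realization is [d], which matches [d].

Yes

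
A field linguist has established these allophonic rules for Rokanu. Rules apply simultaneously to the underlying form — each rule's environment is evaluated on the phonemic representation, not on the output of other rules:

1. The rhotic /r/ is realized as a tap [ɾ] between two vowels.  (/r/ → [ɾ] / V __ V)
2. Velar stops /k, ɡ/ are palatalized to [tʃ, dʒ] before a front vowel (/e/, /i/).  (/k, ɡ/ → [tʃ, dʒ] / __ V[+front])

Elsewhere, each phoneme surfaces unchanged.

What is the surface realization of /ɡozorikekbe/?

/ɡ/ — word-initial; rule 2 does not apply here → [ɡ].
/o/ (between /ɡ/ and /z/) is unaffected → [o].
/z/ (between /o/ and /o/) is unaffected → [z].
/o/ (between /z/ and /r/): no rule targets it → [o].
Rule 1 applies to /r/ (between /o/ and /i/: between two vowels) → [ɾ].
/i/ (between /r/ and /k/) is unaffected → [i].
/k/ (between /i/ and /e/) occurs before a front vowel → [tʃ] by rule 2.
/e/ stays [e].
/k/ — between /e/ and /b/; rule 2 does not apply here → [k].
/b/ — not in any rule's target class → [b].
/e/ (word-final) is unaffected → [e].

[ɡozoɾitʃekbe]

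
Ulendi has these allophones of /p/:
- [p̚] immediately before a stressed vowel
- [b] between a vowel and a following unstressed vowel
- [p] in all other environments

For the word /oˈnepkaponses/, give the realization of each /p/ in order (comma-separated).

[p], [b]

Occurrence 1 (position 4): no conditioning environment matches → elsewhere allophone [p].
Occurrence 2 (position 7): between a vowel and a following unstressed vowel → [b].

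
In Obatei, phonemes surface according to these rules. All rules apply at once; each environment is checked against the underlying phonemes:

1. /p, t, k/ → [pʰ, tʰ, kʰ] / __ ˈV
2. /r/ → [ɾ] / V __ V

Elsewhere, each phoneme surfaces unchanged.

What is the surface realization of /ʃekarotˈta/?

[ʃekaɾotˈtʰa]

/ʃ/ — not in any rule's target class → [ʃ].
/e/ stays [e].
/k/ — between /e/ and /a/; rule 1 does not apply here → [k].
/a/ (between /k/ and /r/): no rule targets it → [a].
/r/ (between /a/ and /o/) occurs between two vowels → [ɾ] by rule 2.
/o/ stays [o].
/t/ (between /o/ and /t/) fails the environment for rule 1, so it stays [t].
/t/ meets the environment for rule 1 (immediately before a stressed vowel) → [tʰ].
/a/ stays [a].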